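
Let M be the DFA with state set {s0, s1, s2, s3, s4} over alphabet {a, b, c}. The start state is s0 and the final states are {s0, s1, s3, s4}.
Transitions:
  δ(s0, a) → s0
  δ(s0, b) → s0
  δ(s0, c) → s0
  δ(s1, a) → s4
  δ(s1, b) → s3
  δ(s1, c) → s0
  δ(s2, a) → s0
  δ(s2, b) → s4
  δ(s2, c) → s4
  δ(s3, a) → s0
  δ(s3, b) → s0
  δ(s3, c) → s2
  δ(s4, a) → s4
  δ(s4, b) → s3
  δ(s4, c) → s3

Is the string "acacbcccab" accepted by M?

accepted

s0 --a--> s0
s0 --c--> s0
s0 --a--> s0
s0 --c--> s0
s0 --b--> s0
s0 --c--> s0
s0 --c--> s0
s0 --c--> s0
s0 --a--> s0
s0 --b--> s0
End in state s0, which is an accepting state.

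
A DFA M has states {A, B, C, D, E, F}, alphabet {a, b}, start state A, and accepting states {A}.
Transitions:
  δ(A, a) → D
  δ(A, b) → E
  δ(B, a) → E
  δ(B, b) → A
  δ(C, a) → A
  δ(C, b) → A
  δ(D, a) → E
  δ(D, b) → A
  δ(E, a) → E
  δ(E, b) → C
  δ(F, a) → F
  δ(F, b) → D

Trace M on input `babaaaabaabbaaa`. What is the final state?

E

A --b--> E
E --a--> E
E --b--> C
C --a--> A
A --a--> D
D --a--> E
E --a--> E
E --b--> C
C --a--> A
A --a--> D
D --b--> A
A --b--> E
E --a--> E
E --a--> E
E --a--> E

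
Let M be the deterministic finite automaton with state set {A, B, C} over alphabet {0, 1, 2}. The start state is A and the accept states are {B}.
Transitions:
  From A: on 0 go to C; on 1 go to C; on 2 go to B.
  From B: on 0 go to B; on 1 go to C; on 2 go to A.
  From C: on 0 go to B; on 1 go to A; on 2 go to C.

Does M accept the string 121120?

accepted

A --1--> C
C --2--> C
C --1--> A
A --1--> C
C --2--> C
C --0--> B
End in state B, which is an accepting state.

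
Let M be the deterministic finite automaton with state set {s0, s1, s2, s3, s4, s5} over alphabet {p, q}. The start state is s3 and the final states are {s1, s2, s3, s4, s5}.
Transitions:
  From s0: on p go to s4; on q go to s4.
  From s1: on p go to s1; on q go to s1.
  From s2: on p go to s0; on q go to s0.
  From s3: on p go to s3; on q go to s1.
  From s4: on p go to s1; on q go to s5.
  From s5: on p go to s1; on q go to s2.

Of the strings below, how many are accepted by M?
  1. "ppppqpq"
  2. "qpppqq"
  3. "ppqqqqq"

"ppppqpq": accepted
"qpppqq": accepted
"ppqqqqq": accepted

3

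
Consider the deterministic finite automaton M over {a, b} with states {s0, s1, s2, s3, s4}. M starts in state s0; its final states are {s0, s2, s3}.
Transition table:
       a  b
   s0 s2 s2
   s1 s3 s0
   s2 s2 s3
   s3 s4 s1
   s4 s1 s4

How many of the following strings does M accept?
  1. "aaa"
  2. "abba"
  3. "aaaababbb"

2

"aaa": accepted
"abba": accepted
"aaaababbb": rejected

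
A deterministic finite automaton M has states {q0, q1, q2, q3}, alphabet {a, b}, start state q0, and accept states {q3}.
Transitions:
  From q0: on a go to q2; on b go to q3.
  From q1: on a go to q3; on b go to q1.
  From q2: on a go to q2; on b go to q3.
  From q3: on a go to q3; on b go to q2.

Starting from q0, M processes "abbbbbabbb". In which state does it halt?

q0 --a--> q2
q2 --b--> q3
q3 --b--> q2
q2 --b--> q3
q3 --b--> q2
q2 --b--> q3
q3 --a--> q3
q3 --b--> q2
q2 --b--> q3
q3 --b--> q2

q2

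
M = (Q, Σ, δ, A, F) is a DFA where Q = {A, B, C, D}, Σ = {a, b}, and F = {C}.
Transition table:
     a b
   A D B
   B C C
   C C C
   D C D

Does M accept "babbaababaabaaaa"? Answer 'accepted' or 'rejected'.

A --b--> B
B --a--> C
C --b--> C
C --b--> C
C --a--> C
C --a--> C
C --b--> C
C --a--> C
C --b--> C
C --a--> C
C --a--> C
C --b--> C
C --a--> C
C --a--> C
C --a--> C
C --a--> C
End in state C, which is an accepting state.

accepted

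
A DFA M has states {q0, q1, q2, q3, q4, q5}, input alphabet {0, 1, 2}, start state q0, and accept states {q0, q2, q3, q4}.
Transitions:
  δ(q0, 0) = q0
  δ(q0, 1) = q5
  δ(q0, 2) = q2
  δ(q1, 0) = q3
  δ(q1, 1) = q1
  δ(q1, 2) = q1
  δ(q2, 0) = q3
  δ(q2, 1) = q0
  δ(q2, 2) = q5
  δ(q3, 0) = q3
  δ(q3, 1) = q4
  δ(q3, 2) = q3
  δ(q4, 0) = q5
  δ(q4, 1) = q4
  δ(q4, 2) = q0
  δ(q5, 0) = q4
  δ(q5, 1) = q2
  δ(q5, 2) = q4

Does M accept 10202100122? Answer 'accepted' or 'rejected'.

accepted

q0 --1--> q5
q5 --0--> q4
q4 --2--> q0
q0 --0--> q0
q0 --2--> q2
q2 --1--> q0
q0 --0--> q0
q0 --0--> q0
q0 --1--> q5
q5 --2--> q4
q4 --2--> q0
End in state q0, which is an accepting state.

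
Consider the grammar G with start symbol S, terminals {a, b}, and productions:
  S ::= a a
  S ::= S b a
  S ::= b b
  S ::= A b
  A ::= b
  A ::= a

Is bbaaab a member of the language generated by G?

no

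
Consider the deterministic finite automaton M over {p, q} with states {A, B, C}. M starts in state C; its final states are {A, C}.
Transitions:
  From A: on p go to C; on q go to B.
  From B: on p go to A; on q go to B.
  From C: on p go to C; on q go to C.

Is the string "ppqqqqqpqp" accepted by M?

accepted

C --p--> C
C --p--> C
C --q--> C
C --q--> C
C --q--> C
C --q--> C
C --q--> C
C --p--> C
C --q--> C
C --p--> C
End in state C, which is an accepting state.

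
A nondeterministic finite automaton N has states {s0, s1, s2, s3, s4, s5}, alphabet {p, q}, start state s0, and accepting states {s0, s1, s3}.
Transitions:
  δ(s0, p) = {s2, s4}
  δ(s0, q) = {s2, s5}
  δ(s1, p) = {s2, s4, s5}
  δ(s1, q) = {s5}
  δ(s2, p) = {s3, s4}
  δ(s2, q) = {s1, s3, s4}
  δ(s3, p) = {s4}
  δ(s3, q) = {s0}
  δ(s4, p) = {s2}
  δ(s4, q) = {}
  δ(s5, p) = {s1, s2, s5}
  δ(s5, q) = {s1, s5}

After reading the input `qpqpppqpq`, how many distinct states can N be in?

4

Start: {s0}
read q: {s2, s5}
read p: {s1, s2, s3, s4, s5}
read q: {s0, s1, s3, s4, s5}
read p: {s1, s2, s4, s5}
read p: {s1, s2, s3, s4, s5}
read p: {s1, s2, s3, s4, s5}
read q: {s0, s1, s3, s4, s5}
read p: {s1, s2, s4, s5}
read q: {s1, s3, s4, s5}
Final reachable set {s1, s3, s4, s5} has 4 states.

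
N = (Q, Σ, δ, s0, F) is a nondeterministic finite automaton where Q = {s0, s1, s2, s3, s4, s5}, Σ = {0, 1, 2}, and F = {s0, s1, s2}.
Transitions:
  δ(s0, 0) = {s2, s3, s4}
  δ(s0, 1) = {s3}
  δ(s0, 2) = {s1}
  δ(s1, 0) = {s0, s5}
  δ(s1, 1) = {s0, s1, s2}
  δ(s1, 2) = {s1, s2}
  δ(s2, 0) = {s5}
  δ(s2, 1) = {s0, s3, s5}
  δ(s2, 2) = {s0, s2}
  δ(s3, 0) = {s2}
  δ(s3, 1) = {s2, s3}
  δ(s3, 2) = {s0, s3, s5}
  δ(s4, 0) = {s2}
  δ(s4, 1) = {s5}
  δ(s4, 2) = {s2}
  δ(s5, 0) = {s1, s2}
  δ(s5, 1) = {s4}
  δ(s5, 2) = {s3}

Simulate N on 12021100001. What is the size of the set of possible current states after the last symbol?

6

Start: {s0}
read 1: {s3}
read 2: {s0, s3, s5}
read 0: {s1, s2, s3, s4}
read 2: {s0, s1, s2, s3, s5}
read 1: {s0, s1, s2, s3, s4, s5}
read 1: {s0, s1, s2, s3, s4, s5}
read 0: {s0, s1, s2, s3, s4, s5}
read 0: {s0, s1, s2, s3, s4, s5}
read 0: {s0, s1, s2, s3, s4, s5}
read 0: {s0, s1, s2, s3, s4, s5}
read 1: {s0, s1, s2, s3, s4, s5}
Final reachable set {s0, s1, s2, s3, s4, s5} has 6 states.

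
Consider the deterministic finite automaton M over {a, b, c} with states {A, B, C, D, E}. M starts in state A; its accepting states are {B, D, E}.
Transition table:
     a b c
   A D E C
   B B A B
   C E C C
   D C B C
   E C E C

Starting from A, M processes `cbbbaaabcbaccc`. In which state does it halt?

C

A --c--> C
C --b--> C
C --b--> C
C --b--> C
C --a--> E
E --a--> C
C --a--> E
E --b--> E
E --c--> C
C --b--> C
C --a--> E
E --c--> C
C --c--> C
C --c--> C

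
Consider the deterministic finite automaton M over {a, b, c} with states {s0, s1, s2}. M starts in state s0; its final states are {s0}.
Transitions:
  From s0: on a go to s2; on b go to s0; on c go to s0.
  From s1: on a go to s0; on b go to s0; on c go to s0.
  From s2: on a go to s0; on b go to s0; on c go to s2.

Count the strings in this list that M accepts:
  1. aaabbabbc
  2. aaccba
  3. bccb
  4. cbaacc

3

aaabbabbc: accepted
aaccba: rejected
bccb: accepted
cbaacc: accepted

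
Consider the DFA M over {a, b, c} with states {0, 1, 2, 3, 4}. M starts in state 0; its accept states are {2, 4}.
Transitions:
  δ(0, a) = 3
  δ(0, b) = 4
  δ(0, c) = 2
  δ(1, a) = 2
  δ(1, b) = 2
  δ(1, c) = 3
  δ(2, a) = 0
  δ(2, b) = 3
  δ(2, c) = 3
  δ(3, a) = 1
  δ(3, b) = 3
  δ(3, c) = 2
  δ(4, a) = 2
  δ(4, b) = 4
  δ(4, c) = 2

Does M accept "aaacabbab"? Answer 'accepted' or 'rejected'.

0 --a--> 3
3 --a--> 1
1 --a--> 2
2 --c--> 3
3 --a--> 1
1 --b--> 2
2 --b--> 3
3 --a--> 1
1 --b--> 2
End in state 2, which is an accepting state.

accepted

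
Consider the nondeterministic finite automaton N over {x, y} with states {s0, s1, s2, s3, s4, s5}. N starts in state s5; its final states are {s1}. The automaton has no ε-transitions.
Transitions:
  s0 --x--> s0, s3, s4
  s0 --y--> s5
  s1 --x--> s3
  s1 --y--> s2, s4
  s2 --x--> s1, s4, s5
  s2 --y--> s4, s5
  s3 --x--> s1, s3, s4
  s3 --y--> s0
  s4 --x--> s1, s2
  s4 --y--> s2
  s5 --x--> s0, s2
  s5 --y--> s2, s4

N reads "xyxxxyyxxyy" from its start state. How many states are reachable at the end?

Start: {s5}
read x: {s0, s2}
read y: {s4, s5}
read x: {s0, s1, s2}
read x: {s0, s1, s3, s4, s5}
read x: {s0, s1, s2, s3, s4}
read y: {s0, s2, s4, s5}
read y: {s2, s4, s5}
read x: {s0, s1, s2, s4, s5}
read x: {s0, s1, s2, s3, s4, s5}
read y: {s0, s2, s4, s5}
read y: {s2, s4, s5}
Final reachable set {s2, s4, s5} has 3 states.

3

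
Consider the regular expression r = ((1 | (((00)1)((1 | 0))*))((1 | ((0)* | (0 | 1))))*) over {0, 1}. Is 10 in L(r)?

Split as 1·0: (1|(((00)1)((1|0))*)) matches 1 and ((1|((0)*|(0|1))))* matches 0.

yes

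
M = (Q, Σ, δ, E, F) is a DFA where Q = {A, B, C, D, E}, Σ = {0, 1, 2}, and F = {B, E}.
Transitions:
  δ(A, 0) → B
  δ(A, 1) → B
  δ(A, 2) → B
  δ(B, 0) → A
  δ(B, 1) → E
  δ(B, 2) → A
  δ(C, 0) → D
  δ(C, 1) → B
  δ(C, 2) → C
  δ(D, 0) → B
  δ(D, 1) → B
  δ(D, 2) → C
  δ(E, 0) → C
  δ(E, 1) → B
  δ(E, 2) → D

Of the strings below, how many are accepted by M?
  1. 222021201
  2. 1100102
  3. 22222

2

222021201: accepted
1100102: accepted
22222: rejected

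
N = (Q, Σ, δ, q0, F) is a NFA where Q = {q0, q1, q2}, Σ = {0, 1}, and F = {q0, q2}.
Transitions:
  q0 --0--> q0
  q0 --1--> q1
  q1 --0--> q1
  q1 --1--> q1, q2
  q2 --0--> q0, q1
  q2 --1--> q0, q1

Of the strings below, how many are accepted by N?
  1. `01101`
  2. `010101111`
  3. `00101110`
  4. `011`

4

`01101`: accepted
`010101111`: accepted
`00101110`: accepted
`011`: accepted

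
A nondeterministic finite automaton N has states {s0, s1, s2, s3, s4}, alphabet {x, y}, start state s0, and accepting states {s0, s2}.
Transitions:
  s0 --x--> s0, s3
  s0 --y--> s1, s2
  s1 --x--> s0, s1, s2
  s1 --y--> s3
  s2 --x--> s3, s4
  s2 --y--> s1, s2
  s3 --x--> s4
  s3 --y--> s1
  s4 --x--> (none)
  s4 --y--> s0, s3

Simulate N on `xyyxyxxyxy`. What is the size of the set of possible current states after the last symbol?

Start: {s0}
read x: {s0, s3}
read y: {s1, s2}
read y: {s1, s2, s3}
read x: {s0, s1, s2, s3, s4}
read y: {s0, s1, s2, s3}
read x: {s0, s1, s2, s3, s4}
read x: {s0, s1, s2, s3, s4}
read y: {s0, s1, s2, s3}
read x: {s0, s1, s2, s3, s4}
read y: {s0, s1, s2, s3}
Final reachable set {s0, s1, s2, s3} has 4 states.

4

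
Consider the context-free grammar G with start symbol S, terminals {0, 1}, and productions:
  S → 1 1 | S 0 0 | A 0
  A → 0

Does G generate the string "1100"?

S ⇒ S00 ⇒ 1100

yes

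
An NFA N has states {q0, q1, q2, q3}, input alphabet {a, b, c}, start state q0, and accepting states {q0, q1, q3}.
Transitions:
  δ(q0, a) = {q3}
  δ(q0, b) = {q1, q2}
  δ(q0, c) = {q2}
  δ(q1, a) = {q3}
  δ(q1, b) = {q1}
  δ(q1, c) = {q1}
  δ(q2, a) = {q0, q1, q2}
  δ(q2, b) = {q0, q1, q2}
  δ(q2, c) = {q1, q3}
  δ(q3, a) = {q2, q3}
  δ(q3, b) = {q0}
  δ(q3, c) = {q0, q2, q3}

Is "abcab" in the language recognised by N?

accepted

Start: {q0}
read a: {q3}
read b: {q0}
read c: {q2}
read a: {q0, q1, q2}
read b: {q0, q1, q2}
Reachable ∩ accepting = {q0, q1} — nonempty.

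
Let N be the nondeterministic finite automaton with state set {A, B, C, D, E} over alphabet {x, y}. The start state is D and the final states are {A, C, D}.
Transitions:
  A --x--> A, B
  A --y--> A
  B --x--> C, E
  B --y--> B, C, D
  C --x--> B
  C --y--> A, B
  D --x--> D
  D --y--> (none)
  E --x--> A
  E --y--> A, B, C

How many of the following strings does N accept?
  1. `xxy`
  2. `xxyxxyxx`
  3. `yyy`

`xxy`: rejected
`xxyxxyxx`: rejected
`yyy`: rejected

0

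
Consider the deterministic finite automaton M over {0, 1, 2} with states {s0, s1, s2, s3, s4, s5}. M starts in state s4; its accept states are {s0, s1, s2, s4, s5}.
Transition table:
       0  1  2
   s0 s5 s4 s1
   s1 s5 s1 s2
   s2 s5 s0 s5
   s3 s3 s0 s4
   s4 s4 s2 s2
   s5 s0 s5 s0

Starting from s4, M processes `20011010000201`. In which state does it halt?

s4 --2--> s2
s2 --0--> s5
s5 --0--> s0
s0 --1--> s4
s4 --1--> s2
s2 --0--> s5
s5 --1--> s5
s5 --0--> s0
s0 --0--> s5
s5 --0--> s0
s0 --0--> s5
s5 --2--> s0
s0 --0--> s5
s5 --1--> s5

s5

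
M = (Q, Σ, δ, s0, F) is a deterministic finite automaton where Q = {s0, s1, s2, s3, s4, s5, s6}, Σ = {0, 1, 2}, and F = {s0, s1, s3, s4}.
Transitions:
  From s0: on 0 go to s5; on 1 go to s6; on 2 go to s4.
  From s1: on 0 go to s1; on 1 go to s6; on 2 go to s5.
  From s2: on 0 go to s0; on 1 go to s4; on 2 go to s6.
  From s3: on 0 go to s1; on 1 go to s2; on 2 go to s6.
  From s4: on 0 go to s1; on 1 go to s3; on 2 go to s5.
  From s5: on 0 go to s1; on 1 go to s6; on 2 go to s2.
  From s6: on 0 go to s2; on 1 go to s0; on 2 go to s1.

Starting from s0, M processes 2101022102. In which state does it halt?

s0 --2--> s4
s4 --1--> s3
s3 --0--> s1
s1 --1--> s6
s6 --0--> s2
s2 --2--> s6
s6 --2--> s1
s1 --1--> s6
s6 --0--> s2
s2 --2--> s6

s6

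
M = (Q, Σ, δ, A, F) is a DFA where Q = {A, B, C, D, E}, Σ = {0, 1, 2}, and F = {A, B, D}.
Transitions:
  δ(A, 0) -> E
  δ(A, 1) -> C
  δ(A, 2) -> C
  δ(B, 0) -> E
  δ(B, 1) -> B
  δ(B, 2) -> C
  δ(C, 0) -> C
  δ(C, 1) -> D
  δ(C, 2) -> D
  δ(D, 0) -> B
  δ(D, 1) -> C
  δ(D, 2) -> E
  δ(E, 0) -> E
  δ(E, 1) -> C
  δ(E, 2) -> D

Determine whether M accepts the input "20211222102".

A --2--> C
C --0--> C
C --2--> D
D --1--> C
C --1--> D
D --2--> E
E --2--> D
D --2--> E
E --1--> C
C --0--> C
C --2--> D
End in state D, which is an accepting state.

accepted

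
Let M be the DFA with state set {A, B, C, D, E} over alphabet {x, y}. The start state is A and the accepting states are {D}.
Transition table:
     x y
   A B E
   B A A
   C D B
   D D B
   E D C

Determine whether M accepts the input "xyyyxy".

rejected

A --x--> B
B --y--> A
A --y--> E
E --y--> C
C --x--> D
D --y--> B
End in state B, which is not an accepting state.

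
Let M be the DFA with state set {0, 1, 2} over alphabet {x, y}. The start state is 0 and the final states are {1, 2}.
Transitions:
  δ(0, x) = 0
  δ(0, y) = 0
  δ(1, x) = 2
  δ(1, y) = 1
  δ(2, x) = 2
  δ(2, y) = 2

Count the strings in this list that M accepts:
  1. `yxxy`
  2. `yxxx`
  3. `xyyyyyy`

0

`yxxy`: rejected
`yxxx`: rejected
`xyyyyyy`: rejected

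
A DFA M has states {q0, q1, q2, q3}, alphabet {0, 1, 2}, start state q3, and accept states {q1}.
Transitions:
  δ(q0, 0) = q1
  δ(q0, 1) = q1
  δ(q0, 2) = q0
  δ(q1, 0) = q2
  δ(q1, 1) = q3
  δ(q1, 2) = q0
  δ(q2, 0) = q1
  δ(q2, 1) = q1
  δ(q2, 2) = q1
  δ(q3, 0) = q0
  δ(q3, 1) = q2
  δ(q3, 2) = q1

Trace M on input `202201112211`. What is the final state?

q3 --2--> q1
q1 --0--> q2
q2 --2--> q1
q1 --2--> q0
q0 --0--> q1
q1 --1--> q3
q3 --1--> q2
q2 --1--> q1
q1 --2--> q0
q0 --2--> q0
q0 --1--> q1
q1 --1--> q3

q3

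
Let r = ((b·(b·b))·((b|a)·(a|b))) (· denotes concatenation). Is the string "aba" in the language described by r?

no

No split of aba into u·v has (b·(b·b)) matching u and ((b|a)·(a|b)) matching v.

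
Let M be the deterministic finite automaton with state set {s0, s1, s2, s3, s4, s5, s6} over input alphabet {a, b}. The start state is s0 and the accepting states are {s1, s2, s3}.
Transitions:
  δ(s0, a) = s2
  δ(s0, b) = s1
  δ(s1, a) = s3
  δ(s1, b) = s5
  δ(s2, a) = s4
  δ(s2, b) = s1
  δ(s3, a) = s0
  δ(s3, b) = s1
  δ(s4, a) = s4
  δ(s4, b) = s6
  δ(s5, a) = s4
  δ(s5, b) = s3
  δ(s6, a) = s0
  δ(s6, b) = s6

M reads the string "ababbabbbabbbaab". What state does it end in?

s1

s0 --a--> s2
s2 --b--> s1
s1 --a--> s3
s3 --b--> s1
s1 --b--> s5
s5 --a--> s4
s4 --b--> s6
s6 --b--> s6
s6 --b--> s6
s6 --a--> s0
s0 --b--> s1
s1 --b--> s5
s5 --b--> s3
s3 --a--> s0
s0 --a--> s2
s2 --b--> s1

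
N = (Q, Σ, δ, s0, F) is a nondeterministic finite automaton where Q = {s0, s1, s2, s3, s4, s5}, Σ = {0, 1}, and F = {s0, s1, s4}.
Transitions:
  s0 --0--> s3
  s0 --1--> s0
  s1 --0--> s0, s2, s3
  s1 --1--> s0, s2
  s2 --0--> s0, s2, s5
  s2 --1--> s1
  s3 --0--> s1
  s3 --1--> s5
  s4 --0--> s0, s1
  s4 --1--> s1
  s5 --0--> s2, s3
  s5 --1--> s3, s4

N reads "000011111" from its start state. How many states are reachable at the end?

6

Start: {s0}
read 0: {s3}
read 0: {s1}
read 0: {s0, s2, s3}
read 0: {s0, s1, s2, s3, s5}
read 1: {s0, s1, s2, s3, s4, s5}
read 1: {s0, s1, s2, s3, s4, s5}
read 1: {s0, s1, s2, s3, s4, s5}
read 1: {s0, s1, s2, s3, s4, s5}
read 1: {s0, s1, s2, s3, s4, s5}
Final reachable set {s0, s1, s2, s3, s4, s5} has 6 states.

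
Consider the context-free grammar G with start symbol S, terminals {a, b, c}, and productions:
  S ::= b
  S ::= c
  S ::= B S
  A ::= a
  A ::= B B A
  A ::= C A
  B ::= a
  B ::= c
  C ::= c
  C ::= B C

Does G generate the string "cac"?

S ⇒ BS ⇒ cS ⇒ cBS ⇒ caS ⇒ cac

yes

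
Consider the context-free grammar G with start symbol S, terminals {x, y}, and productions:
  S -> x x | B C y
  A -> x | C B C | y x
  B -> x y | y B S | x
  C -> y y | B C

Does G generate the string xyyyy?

yes

S ⇒ BCy ⇒ xyCy ⇒ xyyyy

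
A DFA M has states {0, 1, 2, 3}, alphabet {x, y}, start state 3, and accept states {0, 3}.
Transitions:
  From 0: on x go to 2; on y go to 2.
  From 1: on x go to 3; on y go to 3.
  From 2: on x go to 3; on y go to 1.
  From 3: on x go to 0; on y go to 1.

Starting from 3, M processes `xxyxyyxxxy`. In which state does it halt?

3 --x--> 0
0 --x--> 2
2 --y--> 1
1 --x--> 3
3 --y--> 1
1 --y--> 3
3 --x--> 0
0 --x--> 2
2 --x--> 3
3 --y--> 1

1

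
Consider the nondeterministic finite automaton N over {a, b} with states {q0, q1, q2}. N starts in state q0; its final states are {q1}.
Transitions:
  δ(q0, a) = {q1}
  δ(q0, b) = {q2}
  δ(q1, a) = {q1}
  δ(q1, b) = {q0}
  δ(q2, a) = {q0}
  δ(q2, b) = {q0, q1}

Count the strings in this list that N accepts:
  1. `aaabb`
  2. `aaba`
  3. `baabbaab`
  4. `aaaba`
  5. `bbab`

2

`aaabb`: rejected
`aaba`: accepted
`baabbaab`: rejected
`aaaba`: accepted
`bbab`: rejected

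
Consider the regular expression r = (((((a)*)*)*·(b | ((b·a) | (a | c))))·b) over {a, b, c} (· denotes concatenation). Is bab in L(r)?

Split as ba·b: ((((a)*)*)*·(b|((b·a)|(a|c)))) matches ba and b matches b.

yes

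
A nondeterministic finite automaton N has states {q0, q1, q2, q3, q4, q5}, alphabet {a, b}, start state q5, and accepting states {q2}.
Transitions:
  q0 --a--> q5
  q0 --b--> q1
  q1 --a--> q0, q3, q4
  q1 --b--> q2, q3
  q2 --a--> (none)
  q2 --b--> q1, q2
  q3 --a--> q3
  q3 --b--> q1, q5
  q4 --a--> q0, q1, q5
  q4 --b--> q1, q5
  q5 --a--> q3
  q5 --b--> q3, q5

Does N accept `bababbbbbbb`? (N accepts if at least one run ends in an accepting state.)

accepted

Start: {q5}
read b: {q3, q5}
read a: {q3}
read b: {q1, q5}
read a: {q0, q3, q4}
read b: {q1, q5}
read b: {q2, q3, q5}
read b: {q1, q2, q3, q5}
read b: {q1, q2, q3, q5}
read b: {q1, q2, q3, q5}
read b: {q1, q2, q3, q5}
read b: {q1, q2, q3, q5}
Reachable ∩ accepting = {q2} — nonempty.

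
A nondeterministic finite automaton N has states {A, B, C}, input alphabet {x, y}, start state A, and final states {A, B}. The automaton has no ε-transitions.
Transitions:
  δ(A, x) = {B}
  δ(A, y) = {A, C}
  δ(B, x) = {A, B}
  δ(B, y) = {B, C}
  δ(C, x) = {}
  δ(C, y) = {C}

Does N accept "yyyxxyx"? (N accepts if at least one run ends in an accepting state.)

accepted

Start: {A}
read y: {A, C}
read y: {A, C}
read y: {A, C}
read x: {B}
read x: {A, B}
read y: {A, B, C}
read x: {A, B}
Reachable ∩ accepting = {A, B} — nonempty.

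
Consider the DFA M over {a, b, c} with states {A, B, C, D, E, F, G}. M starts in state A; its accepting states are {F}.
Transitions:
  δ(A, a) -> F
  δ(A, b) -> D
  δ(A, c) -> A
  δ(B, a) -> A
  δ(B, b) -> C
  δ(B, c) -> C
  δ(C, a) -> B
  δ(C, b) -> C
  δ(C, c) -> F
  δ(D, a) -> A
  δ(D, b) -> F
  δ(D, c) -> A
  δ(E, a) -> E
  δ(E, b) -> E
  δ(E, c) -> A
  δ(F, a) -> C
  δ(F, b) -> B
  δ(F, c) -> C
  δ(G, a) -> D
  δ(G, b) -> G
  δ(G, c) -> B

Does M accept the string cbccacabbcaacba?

A --c--> A
A --b--> D
D --c--> A
A --c--> A
A --a--> F
F --c--> C
C --a--> B
B --b--> C
C --b--> C
C --c--> F
F --a--> C
C --a--> B
B --c--> C
C --b--> C
C --a--> B
End in state B, which is not an accepting state.

rejected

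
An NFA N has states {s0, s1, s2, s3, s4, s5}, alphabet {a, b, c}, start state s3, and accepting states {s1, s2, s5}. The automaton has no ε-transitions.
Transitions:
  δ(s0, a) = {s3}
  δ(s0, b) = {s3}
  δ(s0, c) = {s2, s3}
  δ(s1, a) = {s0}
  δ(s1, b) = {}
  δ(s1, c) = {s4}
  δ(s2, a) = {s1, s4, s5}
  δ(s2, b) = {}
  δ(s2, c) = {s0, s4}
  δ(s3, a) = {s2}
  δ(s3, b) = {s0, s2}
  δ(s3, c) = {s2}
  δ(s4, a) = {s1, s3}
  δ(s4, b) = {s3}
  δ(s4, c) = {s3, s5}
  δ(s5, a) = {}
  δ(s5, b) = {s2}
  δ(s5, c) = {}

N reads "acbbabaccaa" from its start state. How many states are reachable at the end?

6

Start: {s3}
read a: {s2}
read c: {s0, s4}
read b: {s3}
read b: {s0, s2}
read a: {s1, s3, s4, s5}
read b: {s0, s2, s3}
read a: {s1, s2, s3, s4, s5}
read c: {s0, s2, s3, s4, s5}
read c: {s0, s2, s3, s4, s5}
read a: {s1, s2, s3, s4, s5}
read a: {s0, s1, s2, s3, s4, s5}
Final reachable set {s0, s1, s2, s3, s4, s5} has 6 states.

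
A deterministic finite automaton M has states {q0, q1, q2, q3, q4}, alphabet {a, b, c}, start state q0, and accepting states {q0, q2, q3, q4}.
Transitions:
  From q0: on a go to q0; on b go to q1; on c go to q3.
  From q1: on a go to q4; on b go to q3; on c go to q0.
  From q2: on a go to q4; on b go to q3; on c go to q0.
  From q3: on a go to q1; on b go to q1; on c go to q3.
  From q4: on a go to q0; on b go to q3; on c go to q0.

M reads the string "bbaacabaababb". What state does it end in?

q0 --b--> q1
q1 --b--> q3
q3 --a--> q1
q1 --a--> q4
q4 --c--> q0
q0 --a--> q0
q0 --b--> q1
q1 --a--> q4
q4 --a--> q0
q0 --b--> q1
q1 --a--> q4
q4 --b--> q3
q3 --b--> q1

q1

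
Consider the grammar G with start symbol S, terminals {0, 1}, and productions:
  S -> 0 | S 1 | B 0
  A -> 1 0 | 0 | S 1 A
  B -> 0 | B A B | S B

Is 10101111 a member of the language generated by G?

no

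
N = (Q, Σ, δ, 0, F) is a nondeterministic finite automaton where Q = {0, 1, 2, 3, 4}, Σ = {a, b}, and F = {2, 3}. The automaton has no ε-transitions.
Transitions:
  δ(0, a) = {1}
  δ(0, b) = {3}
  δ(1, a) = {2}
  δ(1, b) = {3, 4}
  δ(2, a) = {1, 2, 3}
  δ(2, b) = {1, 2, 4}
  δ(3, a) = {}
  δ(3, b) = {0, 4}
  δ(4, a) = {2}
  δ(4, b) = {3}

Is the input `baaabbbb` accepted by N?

rejected

Start: {0}
read b: {3}
read a: {}
The reachable set is empty and stays empty for the remaining 6 symbols.
Reachable ∩ accepting = {} — empty.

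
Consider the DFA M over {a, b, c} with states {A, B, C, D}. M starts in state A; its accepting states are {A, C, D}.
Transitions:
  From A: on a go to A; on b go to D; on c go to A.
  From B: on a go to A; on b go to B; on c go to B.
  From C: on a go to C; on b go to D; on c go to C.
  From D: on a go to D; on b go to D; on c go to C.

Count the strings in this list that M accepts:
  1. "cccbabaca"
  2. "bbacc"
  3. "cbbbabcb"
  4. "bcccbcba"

4

"cccbabaca": accepted
"bbacc": accepted
"cbbbabcb": accepted
"bcccbcba": accepted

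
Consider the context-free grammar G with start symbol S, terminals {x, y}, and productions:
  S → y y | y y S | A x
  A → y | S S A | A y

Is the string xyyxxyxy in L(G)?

no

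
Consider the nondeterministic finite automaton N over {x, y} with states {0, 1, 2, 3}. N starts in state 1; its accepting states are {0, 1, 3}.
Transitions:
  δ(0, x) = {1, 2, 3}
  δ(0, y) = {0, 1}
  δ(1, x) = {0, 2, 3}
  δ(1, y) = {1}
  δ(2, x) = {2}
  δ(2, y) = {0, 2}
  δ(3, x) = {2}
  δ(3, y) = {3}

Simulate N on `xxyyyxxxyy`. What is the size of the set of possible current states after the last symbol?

Start: {1}
read x: {0, 2, 3}
read x: {1, 2, 3}
read y: {0, 1, 2, 3}
read y: {0, 1, 2, 3}
read y: {0, 1, 2, 3}
read x: {0, 1, 2, 3}
read x: {0, 1, 2, 3}
read x: {0, 1, 2, 3}
read y: {0, 1, 2, 3}
read y: {0, 1, 2, 3}
Final reachable set {0, 1, 2, 3} has 4 states.

4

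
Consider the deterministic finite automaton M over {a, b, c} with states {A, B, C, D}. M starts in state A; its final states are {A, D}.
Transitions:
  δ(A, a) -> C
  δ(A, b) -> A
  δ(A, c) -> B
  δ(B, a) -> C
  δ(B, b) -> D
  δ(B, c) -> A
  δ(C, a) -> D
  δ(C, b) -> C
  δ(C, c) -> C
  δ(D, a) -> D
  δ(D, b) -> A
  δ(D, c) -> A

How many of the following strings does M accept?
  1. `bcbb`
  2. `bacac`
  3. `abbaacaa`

`bcbb`: accepted
`bacac`: accepted
`abbaacaa`: accepted

3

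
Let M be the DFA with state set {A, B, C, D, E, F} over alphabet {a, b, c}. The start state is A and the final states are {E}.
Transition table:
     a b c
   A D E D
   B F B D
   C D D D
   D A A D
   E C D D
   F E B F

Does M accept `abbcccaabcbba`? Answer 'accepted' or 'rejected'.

rejected

A --a--> D
D --b--> A
A --b--> E
E --c--> D
D --c--> D
D --c--> D
D --a--> A
A --a--> D
D --b--> A
A --c--> D
D --b--> A
A --b--> E
E --a--> C
End in state C, which is not an accepting state.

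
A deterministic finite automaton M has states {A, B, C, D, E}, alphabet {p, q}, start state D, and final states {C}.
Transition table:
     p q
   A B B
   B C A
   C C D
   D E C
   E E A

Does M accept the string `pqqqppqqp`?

D --p--> E
E --q--> A
A --q--> B
B --q--> A
A --p--> B
B --p--> C
C --q--> D
D --q--> C
C --p--> C
End in state C, which is an accepting state.

accepted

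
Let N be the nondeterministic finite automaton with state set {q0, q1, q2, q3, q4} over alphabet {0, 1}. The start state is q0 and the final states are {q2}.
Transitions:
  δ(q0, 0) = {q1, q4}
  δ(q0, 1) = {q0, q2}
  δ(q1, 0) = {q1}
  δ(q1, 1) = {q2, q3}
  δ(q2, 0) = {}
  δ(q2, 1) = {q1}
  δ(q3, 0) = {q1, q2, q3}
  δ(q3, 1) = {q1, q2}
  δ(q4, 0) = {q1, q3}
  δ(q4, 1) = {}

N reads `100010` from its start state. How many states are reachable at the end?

Start: {q0}
read 1: {q0, q2}
read 0: {q1, q4}
read 0: {q1, q3}
read 0: {q1, q2, q3}
read 1: {q1, q2, q3}
read 0: {q1, q2, q3}
Final reachable set {q1, q2, q3} has 3 states.

3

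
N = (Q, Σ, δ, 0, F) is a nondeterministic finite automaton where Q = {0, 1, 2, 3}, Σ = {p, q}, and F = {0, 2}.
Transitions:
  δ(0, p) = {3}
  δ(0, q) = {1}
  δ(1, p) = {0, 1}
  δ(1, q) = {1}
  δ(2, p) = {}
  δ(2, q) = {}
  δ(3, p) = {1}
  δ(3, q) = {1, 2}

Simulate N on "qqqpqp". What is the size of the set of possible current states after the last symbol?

Start: {0}
read q: {1}
read q: {1}
read q: {1}
read p: {0, 1}
read q: {1}
read p: {0, 1}
Final reachable set {0, 1} has 2 states.

2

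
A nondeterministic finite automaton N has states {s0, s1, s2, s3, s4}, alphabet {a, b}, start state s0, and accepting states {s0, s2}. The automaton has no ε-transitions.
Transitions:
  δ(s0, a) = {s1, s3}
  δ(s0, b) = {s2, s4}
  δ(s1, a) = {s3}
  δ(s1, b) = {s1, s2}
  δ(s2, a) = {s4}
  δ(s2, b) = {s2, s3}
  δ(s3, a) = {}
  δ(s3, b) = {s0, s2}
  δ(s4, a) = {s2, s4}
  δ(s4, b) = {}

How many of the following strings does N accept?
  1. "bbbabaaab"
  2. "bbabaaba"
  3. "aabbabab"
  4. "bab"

"bbbabaaab": accepted
"bbabaaba": rejected
"aabbabab": rejected
"bab": accepted

2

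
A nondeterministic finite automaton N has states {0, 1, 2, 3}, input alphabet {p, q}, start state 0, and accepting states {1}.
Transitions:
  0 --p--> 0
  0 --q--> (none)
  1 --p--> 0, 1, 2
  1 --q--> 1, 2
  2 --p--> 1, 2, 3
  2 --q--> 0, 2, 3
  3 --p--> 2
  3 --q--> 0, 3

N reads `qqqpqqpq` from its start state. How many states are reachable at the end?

Start: {0}
read q: {}
The reachable set is empty and stays empty for the remaining 7 symbols.
Final reachable set {} has 0 states.

0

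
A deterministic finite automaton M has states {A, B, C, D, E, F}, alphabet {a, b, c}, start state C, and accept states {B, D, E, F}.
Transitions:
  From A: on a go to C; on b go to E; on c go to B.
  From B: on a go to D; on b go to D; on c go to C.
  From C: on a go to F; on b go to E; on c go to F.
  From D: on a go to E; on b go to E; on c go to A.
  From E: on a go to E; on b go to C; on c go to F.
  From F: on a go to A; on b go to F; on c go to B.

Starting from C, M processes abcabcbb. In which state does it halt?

F

C --a--> F
F --b--> F
F --c--> B
B --a--> D
D --b--> E
E --c--> F
F --b--> F
F --b--> F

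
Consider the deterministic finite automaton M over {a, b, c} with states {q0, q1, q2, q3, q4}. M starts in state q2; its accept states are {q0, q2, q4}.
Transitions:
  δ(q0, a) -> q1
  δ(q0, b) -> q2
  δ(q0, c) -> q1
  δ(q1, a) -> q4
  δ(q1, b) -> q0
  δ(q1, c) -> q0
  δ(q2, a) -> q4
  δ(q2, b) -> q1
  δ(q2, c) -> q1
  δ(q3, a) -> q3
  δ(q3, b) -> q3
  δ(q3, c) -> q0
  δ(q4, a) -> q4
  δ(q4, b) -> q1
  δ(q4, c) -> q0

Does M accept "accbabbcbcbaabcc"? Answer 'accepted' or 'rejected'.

q2 --a--> q4
q4 --c--> q0
q0 --c--> q1
q1 --b--> q0
q0 --a--> q1
q1 --b--> q0
q0 --b--> q2
q2 --c--> q1
q1 --b--> q0
q0 --c--> q1
q1 --b--> q0
q0 --a--> q1
q1 --a--> q4
q4 --b--> q1
q1 --c--> q0
q0 --c--> q1
End in state q1, which is not an accepting state.

rejected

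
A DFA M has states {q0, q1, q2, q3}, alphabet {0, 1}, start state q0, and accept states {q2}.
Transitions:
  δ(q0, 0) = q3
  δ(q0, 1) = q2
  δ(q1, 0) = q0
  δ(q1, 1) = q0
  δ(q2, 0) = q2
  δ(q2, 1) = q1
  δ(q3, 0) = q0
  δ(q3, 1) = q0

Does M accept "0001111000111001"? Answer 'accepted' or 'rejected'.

q0 --0--> q3
q3 --0--> q0
q0 --0--> q3
q3 --1--> q0
q0 --1--> q2
q2 --1--> q1
q1 --1--> q0
q0 --0--> q3
q3 --0--> q0
q0 --0--> q3
q3 --1--> q0
q0 --1--> q2
q2 --1--> q1
q1 --0--> q0
q0 --0--> q3
q3 --1--> q0
End in state q0, which is not an accepting state.

rejected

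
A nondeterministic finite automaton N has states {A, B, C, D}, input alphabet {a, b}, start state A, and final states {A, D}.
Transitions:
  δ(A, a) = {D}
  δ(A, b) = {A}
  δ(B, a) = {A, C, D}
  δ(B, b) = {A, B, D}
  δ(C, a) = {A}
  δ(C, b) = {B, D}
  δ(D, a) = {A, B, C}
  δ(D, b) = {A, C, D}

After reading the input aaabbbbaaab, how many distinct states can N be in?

Start: {A}
read a: {D}
read a: {A, B, C}
read a: {A, C, D}
read b: {A, B, C, D}
read b: {A, B, C, D}
read b: {A, B, C, D}
read b: {A, B, C, D}
read a: {A, B, C, D}
read a: {A, B, C, D}
read a: {A, B, C, D}
read b: {A, B, C, D}
Final reachable set {A, B, C, D} has 4 states.

4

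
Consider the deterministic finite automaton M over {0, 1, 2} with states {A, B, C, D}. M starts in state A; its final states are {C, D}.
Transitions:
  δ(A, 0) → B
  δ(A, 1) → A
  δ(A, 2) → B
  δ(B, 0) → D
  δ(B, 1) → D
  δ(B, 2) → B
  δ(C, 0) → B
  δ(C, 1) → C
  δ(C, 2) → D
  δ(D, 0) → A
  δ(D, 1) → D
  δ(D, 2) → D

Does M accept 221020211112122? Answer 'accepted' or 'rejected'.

accepted

A --2--> B
B --2--> B
B --1--> D
D --0--> A
A --2--> B
B --0--> D
D --2--> D
D --1--> D
D --1--> D
D --1--> D
D --1--> D
D --2--> D
D --1--> D
D --2--> D
D --2--> D
End in state D, which is an accepting state.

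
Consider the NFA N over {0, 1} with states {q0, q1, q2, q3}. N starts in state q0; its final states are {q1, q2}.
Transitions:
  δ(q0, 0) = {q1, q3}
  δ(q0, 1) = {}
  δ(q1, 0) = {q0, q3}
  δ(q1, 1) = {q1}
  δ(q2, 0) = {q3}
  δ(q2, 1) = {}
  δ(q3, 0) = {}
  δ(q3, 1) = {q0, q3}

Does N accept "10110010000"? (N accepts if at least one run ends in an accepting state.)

Start: {q0}
read 1: {}
The reachable set is empty and stays empty for the remaining 10 symbols.
Reachable ∩ accepting = {} — empty.

rejected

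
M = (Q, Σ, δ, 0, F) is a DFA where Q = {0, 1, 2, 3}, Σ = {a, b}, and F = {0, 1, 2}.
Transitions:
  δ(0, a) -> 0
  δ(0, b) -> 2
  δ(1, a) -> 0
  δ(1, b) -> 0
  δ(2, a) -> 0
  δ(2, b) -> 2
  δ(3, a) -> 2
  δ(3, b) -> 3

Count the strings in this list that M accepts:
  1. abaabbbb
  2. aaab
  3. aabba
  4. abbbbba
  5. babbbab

abaabbbb: accepted
aaab: accepted
aabba: accepted
abbbbba: accepted
babbbab: accepted

5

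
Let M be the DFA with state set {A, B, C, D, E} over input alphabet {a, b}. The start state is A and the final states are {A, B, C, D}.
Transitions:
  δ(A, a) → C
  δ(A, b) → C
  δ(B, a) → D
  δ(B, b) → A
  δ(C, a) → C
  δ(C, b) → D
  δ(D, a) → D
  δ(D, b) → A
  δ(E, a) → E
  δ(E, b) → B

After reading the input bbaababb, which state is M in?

A

A --b--> C
C --b--> D
D --a--> D
D --a--> D
D --b--> A
A --a--> C
C --b--> D
D --b--> A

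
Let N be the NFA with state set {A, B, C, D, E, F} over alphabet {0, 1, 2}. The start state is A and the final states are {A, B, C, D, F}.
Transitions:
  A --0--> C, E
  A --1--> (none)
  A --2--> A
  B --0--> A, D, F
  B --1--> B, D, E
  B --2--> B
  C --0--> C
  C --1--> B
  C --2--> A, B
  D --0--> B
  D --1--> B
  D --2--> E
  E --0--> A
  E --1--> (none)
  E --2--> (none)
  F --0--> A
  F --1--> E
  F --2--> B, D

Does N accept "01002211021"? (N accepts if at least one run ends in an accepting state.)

Start: {A}
read 0: {C, E}
read 1: {B}
read 0: {A, D, F}
read 0: {A, B, C, E}
read 2: {A, B}
read 2: {A, B}
read 1: {B, D, E}
read 1: {B, D, E}
read 0: {A, B, D, F}
read 2: {A, B, D, E}
read 1: {B, D, E}
Reachable ∩ accepting = {B, D} — nonempty.

accepted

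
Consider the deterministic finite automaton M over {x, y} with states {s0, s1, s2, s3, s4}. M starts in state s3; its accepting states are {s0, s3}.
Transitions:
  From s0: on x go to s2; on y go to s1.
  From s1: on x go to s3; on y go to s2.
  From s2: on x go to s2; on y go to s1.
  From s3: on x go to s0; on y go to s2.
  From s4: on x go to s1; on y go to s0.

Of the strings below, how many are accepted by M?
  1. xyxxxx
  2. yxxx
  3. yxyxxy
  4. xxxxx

0

xyxxxx: rejected
yxxx: rejected
yxyxxy: rejected
xxxxx: rejected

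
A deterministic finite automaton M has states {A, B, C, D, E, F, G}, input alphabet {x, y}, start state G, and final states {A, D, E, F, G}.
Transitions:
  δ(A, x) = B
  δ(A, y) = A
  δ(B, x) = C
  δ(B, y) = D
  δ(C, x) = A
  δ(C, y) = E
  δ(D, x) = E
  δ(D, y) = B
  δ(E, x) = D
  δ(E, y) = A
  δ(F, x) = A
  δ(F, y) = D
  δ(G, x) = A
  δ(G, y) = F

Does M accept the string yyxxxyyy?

accepted

G --y--> F
F --y--> D
D --x--> E
E --x--> D
D --x--> E
E --y--> A
A --y--> A
A --y--> A
End in state A, which is an accepting state.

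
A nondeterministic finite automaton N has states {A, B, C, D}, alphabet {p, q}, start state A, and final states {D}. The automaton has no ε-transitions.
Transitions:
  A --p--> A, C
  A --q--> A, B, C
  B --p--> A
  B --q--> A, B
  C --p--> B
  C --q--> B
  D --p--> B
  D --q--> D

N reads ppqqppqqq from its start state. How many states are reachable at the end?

Start: {A}
read p: {A, C}
read p: {A, B, C}
read q: {A, B, C}
read q: {A, B, C}
read p: {A, B, C}
read p: {A, B, C}
read q: {A, B, C}
read q: {A, B, C}
read q: {A, B, C}
Final reachable set {A, B, C} has 3 states.

3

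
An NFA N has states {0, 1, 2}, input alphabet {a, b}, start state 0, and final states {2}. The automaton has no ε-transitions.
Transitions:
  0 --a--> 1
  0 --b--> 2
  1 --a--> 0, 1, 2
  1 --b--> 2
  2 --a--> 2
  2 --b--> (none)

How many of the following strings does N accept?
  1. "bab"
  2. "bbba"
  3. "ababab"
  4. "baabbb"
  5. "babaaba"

0

"bab": rejected
"bbba": rejected
"ababab": rejected
"baabbb": rejected
"babaaba": rejected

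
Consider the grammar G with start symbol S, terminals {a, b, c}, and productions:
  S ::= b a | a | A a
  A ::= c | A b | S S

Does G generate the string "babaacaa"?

S ⇒ Aa ⇒ SSa ⇒ AaSa ⇒ SSaSa ⇒ baSaSa ⇒ babaaSa ⇒ babaaAaa ⇒ babaacaa

yes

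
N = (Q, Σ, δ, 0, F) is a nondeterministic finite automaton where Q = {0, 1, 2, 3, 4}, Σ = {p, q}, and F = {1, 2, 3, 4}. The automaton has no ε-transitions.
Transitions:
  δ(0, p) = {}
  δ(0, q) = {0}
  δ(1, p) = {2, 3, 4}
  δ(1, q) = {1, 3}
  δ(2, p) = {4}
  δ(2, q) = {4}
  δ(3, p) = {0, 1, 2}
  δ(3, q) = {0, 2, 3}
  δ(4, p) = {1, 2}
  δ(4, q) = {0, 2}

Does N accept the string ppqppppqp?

rejected

Start: {0}
read p: {}
The reachable set is empty and stays empty for the remaining 8 symbols.
Reachable ∩ accepting = {} — empty.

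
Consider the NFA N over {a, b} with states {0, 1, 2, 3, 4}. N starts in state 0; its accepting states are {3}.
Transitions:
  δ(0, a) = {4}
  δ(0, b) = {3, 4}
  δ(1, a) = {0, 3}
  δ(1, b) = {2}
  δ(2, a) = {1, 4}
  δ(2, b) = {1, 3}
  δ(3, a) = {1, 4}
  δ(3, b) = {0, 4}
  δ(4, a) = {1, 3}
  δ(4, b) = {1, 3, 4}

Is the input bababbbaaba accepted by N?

Start: {0}
read b: {3, 4}
read a: {1, 3, 4}
read b: {0, 1, 2, 3, 4}
read a: {0, 1, 3, 4}
read b: {0, 1, 2, 3, 4}
read b: {0, 1, 2, 3, 4}
read b: {0, 1, 2, 3, 4}
read a: {0, 1, 3, 4}
read a: {0, 1, 3, 4}
read b: {0, 1, 2, 3, 4}
read a: {0, 1, 3, 4}
Reachable ∩ accepting = {3} — nonempty.

accepted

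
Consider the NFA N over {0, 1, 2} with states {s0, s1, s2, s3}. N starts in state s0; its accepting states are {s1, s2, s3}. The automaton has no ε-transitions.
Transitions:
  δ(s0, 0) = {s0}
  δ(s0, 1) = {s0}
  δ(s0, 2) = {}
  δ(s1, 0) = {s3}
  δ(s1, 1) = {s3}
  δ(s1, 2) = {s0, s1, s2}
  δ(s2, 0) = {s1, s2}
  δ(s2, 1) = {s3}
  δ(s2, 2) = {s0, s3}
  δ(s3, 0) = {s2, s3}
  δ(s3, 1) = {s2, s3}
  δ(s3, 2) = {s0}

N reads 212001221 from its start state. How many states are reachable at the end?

0

Start: {s0}
read 2: {}
The reachable set is empty and stays empty for the remaining 8 symbols.
Final reachable set {} has 0 states.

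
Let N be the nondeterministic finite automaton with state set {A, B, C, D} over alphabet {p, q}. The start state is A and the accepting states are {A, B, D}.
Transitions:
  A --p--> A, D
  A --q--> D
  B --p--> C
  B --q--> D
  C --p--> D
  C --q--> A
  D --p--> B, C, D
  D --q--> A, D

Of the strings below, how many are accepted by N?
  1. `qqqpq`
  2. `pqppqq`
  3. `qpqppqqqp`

3

`qqqpq`: accepted
`pqppqq`: accepted
`qpqppqqqp`: accepted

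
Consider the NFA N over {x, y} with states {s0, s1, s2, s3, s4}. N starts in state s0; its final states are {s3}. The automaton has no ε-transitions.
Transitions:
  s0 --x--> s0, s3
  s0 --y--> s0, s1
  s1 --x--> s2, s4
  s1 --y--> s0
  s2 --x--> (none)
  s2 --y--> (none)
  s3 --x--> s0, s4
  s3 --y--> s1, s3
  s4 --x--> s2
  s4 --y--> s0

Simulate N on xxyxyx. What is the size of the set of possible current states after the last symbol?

4

Start: {s0}
read x: {s0, s3}
read x: {s0, s3, s4}
read y: {s0, s1, s3}
read x: {s0, s2, s3, s4}
read y: {s0, s1, s3}
read x: {s0, s2, s3, s4}
Final reachable set {s0, s2, s3, s4} has 4 states.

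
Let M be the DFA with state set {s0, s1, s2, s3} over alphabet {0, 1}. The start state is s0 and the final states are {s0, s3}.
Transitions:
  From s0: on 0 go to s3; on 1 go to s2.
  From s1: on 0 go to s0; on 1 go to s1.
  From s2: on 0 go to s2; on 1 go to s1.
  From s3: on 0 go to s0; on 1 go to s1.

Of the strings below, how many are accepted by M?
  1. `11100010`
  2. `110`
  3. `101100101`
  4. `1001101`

`11100010`: rejected
`110`: accepted
`101100101`: rejected
`1001101`: rejected

1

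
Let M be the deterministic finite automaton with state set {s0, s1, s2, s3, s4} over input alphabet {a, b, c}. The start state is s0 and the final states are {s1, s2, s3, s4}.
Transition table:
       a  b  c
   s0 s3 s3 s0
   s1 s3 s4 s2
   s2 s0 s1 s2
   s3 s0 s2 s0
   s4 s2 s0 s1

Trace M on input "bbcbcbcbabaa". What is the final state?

s0 --b--> s3
s3 --b--> s2
s2 --c--> s2
s2 --b--> s1
s1 --c--> s2
s2 --b--> s1
s1 --c--> s2
s2 --b--> s1
s1 --a--> s3
s3 --b--> s2
s2 --a--> s0
s0 --a--> s3

s3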